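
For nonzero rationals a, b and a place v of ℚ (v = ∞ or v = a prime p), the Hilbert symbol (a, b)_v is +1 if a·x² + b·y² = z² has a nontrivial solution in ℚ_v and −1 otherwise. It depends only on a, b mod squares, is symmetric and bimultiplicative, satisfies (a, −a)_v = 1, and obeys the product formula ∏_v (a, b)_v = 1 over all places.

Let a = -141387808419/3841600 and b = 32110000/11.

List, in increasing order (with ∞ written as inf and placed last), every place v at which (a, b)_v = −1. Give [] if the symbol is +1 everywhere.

[11, 19]

Mod squares: a ≡ -11, b ≡ 209. Check v ∈ {∞, 2, 3, 5, 7, 11, 13, 17, 19}.
v=∞: -11 < 0 and 209 > 0  ⇒  (a,b)_∞ = +1.
v=7: a=7^-4·(≡6), b=7^0·(≡5) mod 7; (6|7)=-1, (5|7)=-1; (−1)^{-4·0·3}·(-1)^0·(-1)^-4 = +1.
v=17: a=17^2·(≡6), b=17^0·(≡7) mod 17; (6|17)=-1, (7|17)=-1; (−1)^{2·0·8}·(-1)^0·(-1)^2 = +1.
v=19: a=19^2·(≡3), b=19^1·(≡11) mod 19; (3|19)=-1, (11|19)=+1; (−1)^{2·1·9}·(-1)^1·(+1)^2 = -1.
v=5: a=5^-2·(≡4), b=5^4·(≡1) mod 5; (4|5)=+1, (1|5)=+1; (−1)^{-2·4·2}·(+1)^4·(+1)^-2 = +1.
v=2: v_2(a)=-6, v_2(b)=4; units ≡ 5, 1 (mod 8); ε·ε+αω+βω = 0·0+-6·0+4·1 ≡ 0  ⇒  (a,b)_2 = +1.
v=13: a=13^2·(≡11), b=13^2·(≡4) mod 13; (11|13)=-1, (4|13)=+1; (−1)^{2·2·6}·(-1)^2·(+1)^2 = +1.
v=3: a=3^6·(≡1), b=3^0·(≡2) mod 3; (1|3)=+1, (2|3)=-1; (−1)^{6·0·1}·(+1)^0·(-1)^6 = +1.
v=11: a=11^1·(≡7), b=11^-1·(≡10) mod 11; (7|11)=-1, (10|11)=-1; (−1)^{1·-1·5}·(-1)^-1·(-1)^1 = -1.
Ram(-11, 209) = {11, 19}; no ℚ_11-point on the conic.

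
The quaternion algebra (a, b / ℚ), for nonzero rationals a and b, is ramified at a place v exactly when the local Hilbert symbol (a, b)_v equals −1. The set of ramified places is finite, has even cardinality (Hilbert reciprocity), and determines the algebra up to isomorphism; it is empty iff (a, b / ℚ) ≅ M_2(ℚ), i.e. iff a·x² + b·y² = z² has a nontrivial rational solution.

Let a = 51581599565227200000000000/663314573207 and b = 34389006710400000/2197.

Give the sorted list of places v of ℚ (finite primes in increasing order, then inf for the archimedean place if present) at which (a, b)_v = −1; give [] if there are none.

(a, b) ≡ (953810, 28405) mod (ℚ^×)²; places V = {2, 3, 5, 7, 11, 13, 19, 23, 29, 31, ∞}.
(a,b)_5: α=11, u≡3; β=5, v≡4 (mod 5); (3|5)=-1, (4|5)=+1; sign (−1)^0·-1^5·+1^11 = -1.
(a,b)_11: α=-1, u≡8; β=0, v≡4 (mod 11); (8|11)=-1, (4|11)=+1; sign (−1)^0·-1^0·+1^-1 = +1.
(a,b)_13: α=-7, u≡6; β=-3, v≡9 (mod 13); (6|13)=-1, (9|13)=+1; sign (−1)^0·-1^-3·+1^-7 = -1.
(a,b)_3: α=2, u≡2; β=4, v≡1 (mod 3); (2|3)=-1, (1|3)=+1; sign (−1)^0·-1^4·+1^2 = +1.
(a,b)_23: α=1, u≡6; β=1, v≡6 (mod 23); (6|23)=+1, (6|23)=+1; sign (−1)^1·+1^1·+1^1 = -1.
(a,b)_∞: sgn(953810)=+, sgn(28405)=+, so +1.
(a,b)_2: α=15, β=10; u≡1, v≡5 (mod 8); ε(u)ε(v)=0·0, αω(v)=15·1, βω(u)=10·0; sum ≡ 1  ⇒  -1.
(a,b)_19: α=4, u≡14; β=3, v≡2 (mod 19); (14|19)=-1, (2|19)=-1; sign (−1)^0·-1^3·-1^4 = -1.
(a,b)_7: α=2, u≡4; β=0, v≡6 (mod 7); (4|7)=+1, (6|7)=-1; sign (−1)^0·+1^0·-1^2 = +1.
(a,b)_31: α=-2, u≡20; β=0, v≡20 (mod 31); (20|31)=+1, (20|31)=+1; sign (−1)^0·+1^0·+1^-2 = +1.
(a,b)_29: α=3, u≡22; β=2, v≡17 (mod 29); (22|29)=+1, (17|29)=-1; sign (−1)^0·+1^2·-1^3 = -1.
(953810, 28405 / ℚ) ramifies at {2, 5, 13, 19, 23, 29}: a division algebra.

[2, 5, 13, 19, 23, 29]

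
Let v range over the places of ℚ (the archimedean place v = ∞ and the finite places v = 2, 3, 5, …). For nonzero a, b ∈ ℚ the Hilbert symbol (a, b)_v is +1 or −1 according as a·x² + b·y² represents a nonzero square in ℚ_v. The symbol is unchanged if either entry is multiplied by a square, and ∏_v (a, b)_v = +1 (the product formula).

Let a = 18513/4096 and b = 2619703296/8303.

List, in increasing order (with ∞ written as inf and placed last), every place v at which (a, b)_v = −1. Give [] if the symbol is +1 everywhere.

[3, 7, 17, 23]

Mod squares: a ≡ 17, b ≡ 45402. Check v ∈ {∞, 2, 3, 7, 11, 17, 19, 23, 47}.
v=3: a=3^2·(≡2), b=3^5·(≡2) mod 3; (2|3)=-1, (2|3)=-1; (−1)^{2·5·1}·(-1)^5·(-1)^2 = -1.
v=2: v_2(a)=-12, v_2(b)=15; units ≡ 1, 5 (mod 8); ε·ε+αω+βω = 0·0+-12·1+15·0 ≡ 0  ⇒  (a,b)_2 = +1.
v=23: a=23^0·(≡22), b=23^-1·(≡22) mod 23; (22|23)=-1, (22|23)=-1; (−1)^{0·-1·11}·(-1)^-1·(-1)^0 = -1.
v=47: a=47^0·(≡6), b=47^1·(≡39) mod 47; (6|47)=+1, (39|47)=-1; (−1)^{0·1·23}·(+1)^1·(-1)^0 = +1.
v=∞: 17 > 0 and 45402 > 0  ⇒  (a,b)_∞ = +1.
v=7: a=7^0·(≡5), b=7^1·(≡4) mod 7; (5|7)=-1, (4|7)=+1; (−1)^{0·1·3}·(-1)^1·(+1)^0 = -1.
v=17: a=17^1·(≡16), b=17^0·(≡7) mod 17; (16|17)=+1, (7|17)=-1; (−1)^{1·0·8}·(+1)^0·(-1)^1 = -1.
v=19: a=19^0·(≡11), b=19^-2·(≡4) mod 19; (11|19)=+1, (4|19)=+1; (−1)^{0·-2·9}·(+1)^-2·(+1)^0 = +1.
v=11: a=11^2·(≡8), b=11^0·(≡5) mod 11; (8|11)=-1, (5|11)=+1; (−1)^{2·0·5}·(-1)^0·(+1)^2 = +1.
|Ram(17, 45402)| = 4, even; anisotropic at {3, 7, 17, 23}.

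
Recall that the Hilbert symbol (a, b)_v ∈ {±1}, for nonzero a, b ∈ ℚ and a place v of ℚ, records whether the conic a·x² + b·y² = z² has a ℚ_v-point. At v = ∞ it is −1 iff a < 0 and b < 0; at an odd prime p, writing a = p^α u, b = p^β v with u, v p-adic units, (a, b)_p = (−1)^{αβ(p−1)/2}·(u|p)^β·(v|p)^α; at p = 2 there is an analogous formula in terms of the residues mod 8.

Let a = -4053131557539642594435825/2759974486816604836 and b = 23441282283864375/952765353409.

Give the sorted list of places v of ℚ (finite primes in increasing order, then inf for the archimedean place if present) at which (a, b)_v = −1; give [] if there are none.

[2, 17]

Mod squares: a ≡ -17, b ≡ 7. Check v ∈ {∞, 2, 3, 5, 7, 17, 23, 31, 37, 41}.
v=5: a=5^2·(≡2), b=5^4·(≡2) mod 5; (2|5)=-1, (2|5)=-1; (−1)^{2·4·2}·(-1)^4·(-1)^2 = +1.
v=∞: -17 < 0 and 7 > 0  ⇒  (a,b)_∞ = +1.
v=7: a=7^6·(≡1), b=7^1·(≡4) mod 7; (1|7)=+1, (4|7)=+1; (−1)^{6·1·3}·(+1)^1·(+1)^6 = +1.
v=37: a=37^-6·(≡2), b=37^-4·(≡36) mod 37; (2|37)=-1, (36|37)=+1; (−1)^{-6·-4·18}·(-1)^-4·(+1)^-6 = +1.
v=31: a=31^-2·(≡9), b=31^-2·(≡9) mod 31; (9|31)=+1, (9|31)=+1; (−1)^{-2·-2·15}·(+1)^-2·(+1)^-2 = +1.
v=17: a=17^3·(≡1), b=17^2·(≡6) mod 17; (1|17)=+1, (6|17)=-1; (−1)^{3·2·8}·(+1)^2·(-1)^3 = -1.
v=41: a=41^6·(≡30), b=41^4·(≡26) mod 41; (30|41)=-1, (26|41)=-1; (−1)^{6·4·20}·(-1)^4·(-1)^6 = +1.
v=23: a=23^-4·(≡6), b=23^-2·(≡17) mod 23; (6|23)=+1, (17|23)=-1; (−1)^{-4·-2·11}·(+1)^-2·(-1)^-4 = +1.
v=3: a=3^10·(≡1), b=3^8·(≡1) mod 3; (1|3)=+1, (1|3)=+1; (−1)^{10·8·1}·(+1)^8·(+1)^10 = +1.
v=2: v_2(a)=-2, v_2(b)=0; units ≡ 7, 7 (mod 8); ε·ε+αω+βω = 1·1+-2·0+0·0 ≡ 1  ⇒  (a,b)_2 = -1.
(-17, 7 / ℚ) ramifies at {2, 17}: a division algebra.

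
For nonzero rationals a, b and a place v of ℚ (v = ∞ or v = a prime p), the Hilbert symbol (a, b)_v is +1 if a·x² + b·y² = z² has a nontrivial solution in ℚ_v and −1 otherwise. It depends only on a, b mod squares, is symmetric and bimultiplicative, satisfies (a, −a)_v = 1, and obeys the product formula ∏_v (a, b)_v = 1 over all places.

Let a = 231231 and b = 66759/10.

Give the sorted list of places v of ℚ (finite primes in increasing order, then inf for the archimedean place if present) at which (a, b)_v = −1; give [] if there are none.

[2, 11]

Mod squares: a ≡ 39, b ≡ 2310. Check v ∈ {∞, 2, 3, 5, 7, 11, 13, 17}.
v=∞: 39 > 0 and 2310 > 0  ⇒  (a,b)_∞ = +1.
v=5: a=5^0·(≡1), b=5^-1·(≡2) mod 5; (1|5)=+1, (2|5)=-1; (−1)^{0·-1·2}·(+1)^-1·(-1)^0 = +1.
v=2: v_2(a)=0, v_2(b)=-1; units ≡ 7, 3 (mod 8); ε·ε+αω+βω = 1·1+0·1+-1·0 ≡ 1  ⇒  (a,b)_2 = -1.
v=13: a=13^1·(≡3), b=13^0·(≡3) mod 13; (3|13)=+1, (3|13)=+1; (−1)^{1·0·6}·(+1)^0·(+1)^1 = +1.
v=17: a=17^0·(≡14), b=17^2·(≡1) mod 17; (14|17)=-1, (1|17)=+1; (−1)^{0·2·8}·(-1)^2·(+1)^0 = +1.
v=7: a=7^2·(≡1), b=7^1·(≡1) mod 7; (1|7)=+1, (1|7)=+1; (−1)^{2·1·3}·(+1)^1·(+1)^2 = +1.
v=11: a=11^2·(≡8), b=11^1·(≡3) mod 11; (8|11)=-1, (3|11)=+1; (−1)^{2·1·5}·(-1)^1·(+1)^2 = -1.
v=3: a=3^1·(≡1), b=3^1·(≡2) mod 3; (1|3)=+1, (2|3)=-1; (−1)^{1·1·1}·(+1)^1·(-1)^1 = +1.
Ram(39, 2310) = {2, 11}; no ℚ_2-point on the conic.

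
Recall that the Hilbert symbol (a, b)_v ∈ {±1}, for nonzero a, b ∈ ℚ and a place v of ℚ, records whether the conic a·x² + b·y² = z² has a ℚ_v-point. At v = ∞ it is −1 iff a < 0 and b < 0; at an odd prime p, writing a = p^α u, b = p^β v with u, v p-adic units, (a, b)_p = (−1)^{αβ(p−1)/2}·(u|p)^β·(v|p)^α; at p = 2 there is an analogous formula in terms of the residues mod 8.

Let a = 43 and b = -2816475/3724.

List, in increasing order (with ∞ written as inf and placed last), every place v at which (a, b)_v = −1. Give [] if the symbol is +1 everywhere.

(a, b) ≡ (43, -969) mod (ℚ^×)²; places V = {2, 3, 5, 7, 17, 19, 43, 47, ∞}.
(a,b)_3: α=0, u≡1; β=1, v≡1 (mod 3); (1|3)=+1, (1|3)=+1; sign (−1)^0·+1^1·+1^0 = +1.
(a,b)_19: α=0, u≡5; β=-1, v≡11 (mod 19); (5|19)=+1, (11|19)=+1; sign (−1)^0·+1^-1·+1^0 = +1.
(a,b)_47: α=0, u≡43; β=2, v≡8 (mod 47); (43|47)=-1, (8|47)=+1; sign (−1)^0·-1^2·+1^0 = +1.
(a,b)_∞: sgn(43)=+, sgn(-969)=−, so +1.
(a,b)_5: α=0, u≡3; β=2, v≡4 (mod 5); (3|5)=-1, (4|5)=+1; sign (−1)^0·-1^2·+1^0 = +1.
(a,b)_2: α=0, β=-2; u≡3, v≡7 (mod 8); ε(u)ε(v)=1·1, αω(v)=0·0, βω(u)=-2·1; sum ≡ 1  ⇒  -1.
(a,b)_7: α=0, u≡1; β=-2, v≡4 (mod 7); (1|7)=+1, (4|7)=+1; sign (−1)^0·+1^-2·+1^0 = +1.
(a,b)_17: α=0, u≡9; β=1, v≡7 (mod 17); (9|17)=+1, (7|17)=-1; sign (−1)^0·+1^1·-1^0 = +1.
(a,b)_43: α=1, u≡1; β=0, v≡39 (mod 43); (1|43)=+1, (39|43)=-1; sign (−1)^0·+1^0·-1^1 = -1.
Ram(43, -969) = {2, 43}; no ℚ_2-point on the conic.

[2, 43]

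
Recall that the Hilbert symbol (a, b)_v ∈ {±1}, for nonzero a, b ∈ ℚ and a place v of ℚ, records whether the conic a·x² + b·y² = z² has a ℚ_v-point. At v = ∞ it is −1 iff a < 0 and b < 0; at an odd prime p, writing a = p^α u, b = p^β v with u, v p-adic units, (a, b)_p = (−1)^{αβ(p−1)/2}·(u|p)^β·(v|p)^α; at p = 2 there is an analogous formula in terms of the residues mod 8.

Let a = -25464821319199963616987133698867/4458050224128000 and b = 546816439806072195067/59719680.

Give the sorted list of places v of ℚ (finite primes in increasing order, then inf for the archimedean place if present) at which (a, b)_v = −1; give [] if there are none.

[17, 19]

(a, b) ≡ (-67735, 260015) mod (ℚ^×)²; places V = {2, 3, 5, 7, 11, 17, 19, 23, 31, ∞}.
(a,b)_2: α=-26, β=-14; u≡1, v≡7 (mod 8); ε(u)ε(v)=0·1, αω(v)=-26·0, βω(u)=-14·0; sum ≡ 0  ⇒  +1.
(a,b)_∞: sgn(-67735)=−, sgn(260015)=+, so +1.
(a,b)_19: α=7, u≡7; β=5, v≡9 (mod 19); (7|19)=+1, (9|19)=+1; sign (−1)^1·+1^5·+1^7 = -1.
(a,b)_3: α=-12, u≡2; β=-6, v≡2 (mod 3); (2|3)=-1, (2|3)=-1; sign (−1)^0·-1^-6·-1^-12 = +1.
(a,b)_11: α=4, u≡9; β=2, v≡8 (mod 11); (9|11)=+1, (8|11)=-1; sign (−1)^0·+1^2·-1^4 = +1.
(a,b)_5: α=-3, u≡2; β=-1, v≡2 (mod 5); (2|5)=-1, (2|5)=-1; sign (−1)^0·-1^-1·-1^-3 = +1.
(a,b)_17: α=6, u≡7; β=3, v≡12 (mod 17); (7|17)=-1, (12|17)=-1; sign (−1)^0·-1^3·-1^6 = -1.
(a,b)_7: α=6, u≡4; β=5, v≡3 (mod 7); (4|7)=+1, (3|7)=-1; sign (−1)^0·+1^5·-1^6 = +1.
(a,b)_31: α=3, u≡16; β=2, v≡8 (mod 31); (16|31)=+1, (8|31)=+1; sign (−1)^0·+1^2·+1^3 = +1.
(a,b)_23: α=1, u≡21; β=1, v≡16 (mod 23); (21|23)=-1, (16|23)=+1; sign (−1)^1·-1^1·+1^1 = +1.
|Ram(-67735, 260015)| = 2, even; anisotropic at {17, 19}.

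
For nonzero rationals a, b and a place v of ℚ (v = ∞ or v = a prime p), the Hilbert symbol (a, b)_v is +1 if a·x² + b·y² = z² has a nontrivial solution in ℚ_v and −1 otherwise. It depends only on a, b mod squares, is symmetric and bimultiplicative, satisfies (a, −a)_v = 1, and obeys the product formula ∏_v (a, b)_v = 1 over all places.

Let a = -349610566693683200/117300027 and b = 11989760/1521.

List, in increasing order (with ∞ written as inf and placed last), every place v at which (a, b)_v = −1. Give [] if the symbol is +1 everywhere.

[3, 17, 19, 29]

(a, b) ≡ (-114, 46835) mod (ℚ^×)²; places V = {2, 3, 5, 13, 17, 19, 29, 37, ∞}.
(a,b)_17: α=2, u≡5; β=1, v≡15 (mod 17); (5|17)=-1, (15|17)=+1; sign (−1)^0·-1^1·+1^2 = -1.
(a,b)_13: α=-4, u≡9; β=-2, v≡9 (mod 13); (9|13)=+1, (9|13)=+1; sign (−1)^0·+1^-2·+1^-4 = +1.
(a,b)_∞: sgn(-114)=−, sgn(46835)=+, so +1.
(a,b)_19: α=3, u≡3; β=1, v≡12 (mod 19); (3|19)=-1, (12|19)=-1; sign (−1)^1·-1^1·-1^3 = -1.
(a,b)_37: α=-2, u≡28; β=0, v≡33 (mod 37); (28|37)=+1, (33|37)=+1; sign (−1)^0·+1^0·+1^-2 = +1.
(a,b)_3: α=-1, u≡1; β=-2, v≡2 (mod 3); (1|3)=+1, (2|3)=-1; sign (−1)^0·+1^-2·-1^-1 = -1.
(a,b)_2: α=23, β=8; u≡7, v≡3 (mod 8); ε(u)ε(v)=1·1, αω(v)=23·1, βω(u)=8·0; sum ≡ 0  ⇒  +1.
(a,b)_5: α=2, u≡1; β=1, v≡2 (mod 5); (1|5)=+1, (2|5)=-1; sign (−1)^0·+1^1·-1^2 = +1.
(a,b)_29: α=2, u≡18; β=1, v≡28 (mod 29); (18|29)=-1, (28|29)=+1; sign (−1)^0·-1^1·+1^2 = -1.
Ram(-114, 46835) = {3, 17, 19, 29}; no ℚ_3-point on the conic.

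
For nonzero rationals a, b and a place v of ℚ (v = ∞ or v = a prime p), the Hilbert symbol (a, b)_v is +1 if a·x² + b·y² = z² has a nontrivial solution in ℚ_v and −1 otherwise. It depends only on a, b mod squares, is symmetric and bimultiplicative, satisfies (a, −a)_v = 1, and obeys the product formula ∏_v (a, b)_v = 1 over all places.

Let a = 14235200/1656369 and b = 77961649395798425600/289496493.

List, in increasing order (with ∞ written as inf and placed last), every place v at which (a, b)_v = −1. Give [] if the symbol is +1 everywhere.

[7, 13, 17, 31]

Mod squares: a ≡ 8897, b ≡ 911183. Check v ∈ {∞, 2, 3, 5, 7, 11, 13, 17, 19, 31, 41}.
v=∞: 8897 > 0 and 911183 > 0  ⇒  (a,b)_∞ = +1.
v=19: a=19^0·(≡16), b=19^1·(≡5) mod 19; (16|19)=+1, (5|19)=+1; (−1)^{0·1·9}·(+1)^1·(+1)^0 = +1.
v=2: v_2(a)=6, v_2(b)=14; units ≡ 1, 7 (mod 8); ε·ε+αω+βω = 0·1+6·0+14·0 ≡ 0  ⇒  (a,b)_2 = +1.
v=5: a=5^2·(≡2), b=5^2·(≡3) mod 5; (2|5)=-1, (3|5)=-1; (−1)^{2·2·2}·(-1)^2·(-1)^2 = +1.
v=11: a=11^-2·(≡9), b=11^-4·(≡4) mod 11; (9|11)=+1, (4|11)=+1; (−1)^{-2·-4·5}·(+1)^-4·(+1)^-2 = +1.
v=17: a=17^0·(≡10), b=17^1·(≡13) mod 17; (10|17)=-1, (13|17)=+1; (−1)^{0·1·8}·(-1)^1·(+1)^0 = -1.
v=41: a=41^1·(≡34), b=41^4·(≡8) mod 41; (34|41)=-1, (8|41)=+1; (−1)^{1·4·20}·(-1)^4·(+1)^1 = +1.
v=13: a=13^-2·(≡8), b=13^-3·(≡5) mod 13; (8|13)=-1, (5|13)=-1; (−1)^{-2·-3·6}·(-1)^-3·(-1)^-2 = -1.
v=7: a=7^1·(≡2), b=7^1·(≡2) mod 7; (2|7)=+1, (2|7)=+1; (−1)^{1·1·3}·(+1)^1·(+1)^1 = -1.
v=3: a=3^-4·(≡2), b=3^-2·(≡2) mod 3; (2|3)=-1, (2|3)=-1; (−1)^{-4·-2·1}·(-1)^-2·(-1)^-4 = +1.
v=31: a=31^1·(≡19), b=31^3·(≡10) mod 31; (19|31)=+1, (10|31)=+1; (−1)^{1·3·15}·(+1)^3·(+1)^1 = -1.
(8897, 911183 / ℚ) ramifies at {7, 13, 17, 31}: a division algebra.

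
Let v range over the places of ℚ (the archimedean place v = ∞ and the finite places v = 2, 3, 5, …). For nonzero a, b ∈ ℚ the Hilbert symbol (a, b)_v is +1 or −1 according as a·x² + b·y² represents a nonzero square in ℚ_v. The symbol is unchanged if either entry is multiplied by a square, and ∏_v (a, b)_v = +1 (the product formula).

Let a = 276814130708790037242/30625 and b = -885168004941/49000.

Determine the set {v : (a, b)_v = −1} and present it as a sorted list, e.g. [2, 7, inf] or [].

[2, 5, 17, 37]

(a, b) ≡ (1258, -3410) mod (ℚ^×)²; places V = {2, 3, 5, 7, 11, 17, 31, 37, ∞}.
(a,b)_2: α=1, β=-3; u≡5, v≡7 (mod 8); ε(u)ε(v)=0·1, αω(v)=1·0, βω(u)=-3·1; sum ≡ 1  ⇒  -1.
(a,b)_37: α=3, u≡33; β=2, v≡19 (mod 37); (33|37)=+1, (19|37)=-1; sign (−1)^0·+1^2·-1^3 = -1.
(a,b)_5: α=-4, u≡3; β=-3, v≡2 (mod 5); (3|5)=-1, (2|5)=-1; sign (−1)^0·-1^-3·-1^-4 = -1.
(a,b)_∞: sgn(1258)=+, sgn(-3410)=−, so +1.
(a,b)_3: α=14, u≡1; β=8, v≡1 (mod 3); (1|3)=+1, (1|3)=+1; sign (−1)^0·+1^8·+1^14 = +1.
(a,b)_7: α=-2, u≡6; β=-2, v≡3 (mod 7); (6|7)=-1, (3|7)=-1; sign (−1)^0·-1^-2·-1^-2 = +1.
(a,b)_11: α=2, u≡3; β=1, v≡3 (mod 11); (3|11)=+1, (3|11)=+1; sign (−1)^0·+1^1·+1^2 = +1.
(a,b)_31: α=2, u≡10; β=1, v≡8 (mod 31); (10|31)=+1, (8|31)=+1; sign (−1)^0·+1^1·+1^2 = +1.
(a,b)_17: α=3, u≡5; β=2, v≡10 (mod 17); (5|17)=-1, (10|17)=-1; sign (−1)^0·-1^2·-1^3 = -1.
(1258, -3410 / ℚ) ramifies at {2, 5, 17, 37}: a division algebra.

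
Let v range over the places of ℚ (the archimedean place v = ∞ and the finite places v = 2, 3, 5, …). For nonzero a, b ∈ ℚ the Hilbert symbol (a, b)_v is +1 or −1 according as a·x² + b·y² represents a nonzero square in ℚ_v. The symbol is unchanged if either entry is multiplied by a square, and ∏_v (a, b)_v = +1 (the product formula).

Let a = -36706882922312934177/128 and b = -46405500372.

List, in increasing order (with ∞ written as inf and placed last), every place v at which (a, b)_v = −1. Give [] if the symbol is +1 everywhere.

(a, b) ≡ (-66, -493) mod (ℚ^×)²; places V = {2, 3, 7, 11, 17, 29, ∞}.
(a,b)_7: α=8, u≡1; β=4, v≡2 (mod 7); (1|7)=+1, (2|7)=+1; sign (−1)^0·+1^4·+1^8 = +1.
(a,b)_29: α=2, u≡14; β=1, v≡27 (mod 29); (14|29)=-1, (27|29)=-1; sign (−1)^0·-1^1·-1^2 = -1.
(a,b)_11: α=3, u≡3; β=2, v≡8 (mod 11); (3|11)=+1, (8|11)=-1; sign (−1)^0·+1^2·-1^3 = -1.
(a,b)_2: α=-7, β=2; u≡7, v≡3 (mod 8); ε(u)ε(v)=1·1, αω(v)=-7·1, βω(u)=2·0; sum ≡ 0  ⇒  +1.
(a,b)_∞: sgn(-66)=−, sgn(-493)=−, so -1.
(a,b)_3: α=9, u≡2; β=4, v≡2 (mod 3); (2|3)=-1, (2|3)=-1; sign (−1)^0·-1^4·-1^9 = -1.
(a,b)_17: α=2, u≡15; β=1, v≡6 (mod 17); (15|17)=+1, (6|17)=-1; sign (−1)^0·+1^1·-1^2 = +1.
|Ram(-66, -493)| = 4, even; anisotropic at {3, 11, 29, ∞}.

[3, 11, 29, inf]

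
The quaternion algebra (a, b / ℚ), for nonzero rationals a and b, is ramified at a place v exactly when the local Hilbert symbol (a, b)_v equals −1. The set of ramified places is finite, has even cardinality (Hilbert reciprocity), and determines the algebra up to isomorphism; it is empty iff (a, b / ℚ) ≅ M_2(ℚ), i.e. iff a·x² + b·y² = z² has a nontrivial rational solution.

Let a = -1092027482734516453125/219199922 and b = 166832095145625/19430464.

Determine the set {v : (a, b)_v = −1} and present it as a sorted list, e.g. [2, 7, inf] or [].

Mod squares: a ≡ -154, b ≡ 17. Check v ∈ {∞, 2, 3, 5, 7, 11, 13, 17, 19, 29}.
v=11: a=11^3·(≡8), b=11^0·(≡7) mod 11; (8|11)=-1, (7|11)=-1; (−1)^{3·0·5}·(-1)^0·(-1)^3 = -1.
v=5: a=5^6·(≡1), b=5^4·(≡2) mod 5; (1|5)=+1, (2|5)=-1; (−1)^{6·4·2}·(+1)^4·(-1)^6 = +1.
v=3: a=3^12·(≡2), b=3^8·(≡2) mod 3; (2|3)=-1, (2|3)=-1; (−1)^{12·8·1}·(-1)^8·(-1)^12 = +1.
v=∞: -154 < 0 and 17 > 0  ⇒  (a,b)_∞ = +1.
v=13: a=13^2·(≡7), b=13^2·(≡1) mod 13; (7|13)=-1, (1|13)=+1; (−1)^{2·2·6}·(-1)^2·(+1)^2 = +1.
v=7: a=7^1·(≡6), b=7^2·(≡6) mod 7; (6|7)=-1, (6|7)=-1; (−1)^{1·2·3}·(-1)^2·(-1)^1 = -1.
v=29: a=29^-2·(≡7), b=29^-2·(≡8) mod 29; (7|29)=+1, (8|29)=-1; (−1)^{-2·-2·14}·(+1)^-2·(-1)^-2 = +1.
v=17: a=17^4·(≡8), b=17^3·(≡1) mod 17; (8|17)=+1, (1|17)=+1; (−1)^{4·3·8}·(+1)^3·(+1)^4 = +1.
v=19: a=19^-4·(≡11), b=19^-2·(≡1) mod 19; (11|19)=+1, (1|19)=+1; (−1)^{-4·-2·9}·(+1)^-2·(+1)^-4 = +1.
v=2: v_2(a)=-1, v_2(b)=-6; units ≡ 3, 1 (mod 8); ε·ε+αω+βω = 1·0+-1·0+-6·1 ≡ 0  ⇒  (a,b)_2 = +1.
Ram(-154, 17) = {7, 11}; no ℚ_7-point on the conic.

[7, 11]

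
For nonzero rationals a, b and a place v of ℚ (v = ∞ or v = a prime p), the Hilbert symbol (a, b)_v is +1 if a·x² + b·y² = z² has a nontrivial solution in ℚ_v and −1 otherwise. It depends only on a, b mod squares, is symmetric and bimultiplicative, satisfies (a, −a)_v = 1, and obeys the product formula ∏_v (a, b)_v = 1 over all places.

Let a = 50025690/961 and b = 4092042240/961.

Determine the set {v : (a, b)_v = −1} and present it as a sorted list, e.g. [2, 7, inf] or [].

Mod squares: a ≡ 32890, b ≡ 49335. Check v ∈ {∞, 2, 3, 5, 11, 13, 23, 31}.
v=2: v_2(a)=1, v_2(b)=10; units ≡ 5, 7 (mod 8); ε·ε+αω+βω = 0·1+1·0+10·1 ≡ 0  ⇒  (a,b)_2 = +1.
v=13: a=13^3·(≡6), b=13^1·(≡4) mod 13; (6|13)=-1, (4|13)=+1; (−1)^{3·1·6}·(-1)^1·(+1)^3 = -1.
v=5: a=5^1·(≡3), b=5^1·(≡3) mod 5; (3|5)=-1, (3|5)=-1; (−1)^{1·1·2}·(-1)^1·(-1)^1 = +1.
v=23: a=23^1·(≡16), b=23^1·(≡2) mod 23; (16|23)=+1, (2|23)=+1; (−1)^{1·1·11}·(+1)^1·(+1)^1 = -1.
v=∞: 32890 > 0 and 49335 > 0  ⇒  (a,b)_∞ = +1.
v=11: a=11^1·(≡4), b=11^1·(≡8) mod 11; (4|11)=+1, (8|11)=-1; (−1)^{1·1·5}·(+1)^1·(-1)^1 = +1.
v=3: a=3^2·(≡1), b=3^5·(≡2) mod 3; (1|3)=+1, (2|3)=-1; (−1)^{2·5·1}·(+1)^5·(-1)^2 = +1.
v=31: a=31^-2·(≡29), b=31^-2·(≡18) mod 31; (29|31)=-1, (18|31)=+1; (−1)^{-2·-2·15}·(-1)^-2·(+1)^-2 = +1.
Ram(32890, 49335) = {13, 23}; no ℚ_13-point on the conic.

[13, 23]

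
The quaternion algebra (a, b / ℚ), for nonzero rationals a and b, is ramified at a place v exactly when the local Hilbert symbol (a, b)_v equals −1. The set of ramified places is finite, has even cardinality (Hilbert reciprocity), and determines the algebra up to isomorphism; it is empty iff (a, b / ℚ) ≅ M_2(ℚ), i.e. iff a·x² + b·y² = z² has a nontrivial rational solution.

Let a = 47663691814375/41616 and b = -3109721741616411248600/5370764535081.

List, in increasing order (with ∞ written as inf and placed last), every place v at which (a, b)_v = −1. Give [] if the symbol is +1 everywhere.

[7, 13]

(a, b) ≡ (7, -806) mod (ℚ^×)²; places V = {2, 3, 5, 7, 11, 13, 17, 29, 31, 37, ∞}.
(a,b)_∞: sgn(7)=+, sgn(-806)=−, so +1.
(a,b)_17: α=-2, u≡11; β=-4, v≡3 (mod 17); (11|17)=-1, (3|17)=-1; sign (−1)^0·-1^-4·-1^-2 = +1.
(a,b)_3: α=-2, u≡1; β=-12, v≡1 (mod 3); (1|3)=+1, (1|3)=+1; sign (−1)^0·+1^-12·+1^-2 = +1.
(a,b)_13: α=2, u≡2; β=3, v≡12 (mod 13); (2|13)=-1, (12|13)=+1; sign (−1)^0·-1^3·+1^2 = -1.
(a,b)_11: α=0, u≡7; β=-2, v≡6 (mod 11); (7|11)=-1, (6|11)=-1; sign (−1)^0·-1^-2·-1^0 = +1.
(a,b)_5: α=4, u≡3; β=2, v≡1 (mod 5); (3|5)=-1, (1|5)=+1; sign (−1)^0·-1^2·+1^4 = +1.
(a,b)_29: α=0, u≡1; β=2, v≡25 (mod 29); (1|29)=+1, (25|29)=+1; sign (−1)^0·+1^2·+1^0 = +1.
(a,b)_37: α=2, u≡30; β=0, v≡18 (mod 37); (30|37)=+1, (18|37)=-1; sign (−1)^0·+1^0·-1^2 = +1.
(a,b)_2: α=-4, β=3; u≡7, v≡5 (mod 8); ε(u)ε(v)=1·0, αω(v)=-4·1, βω(u)=3·0; sum ≡ 0  ⇒  +1.
(a,b)_31: α=2, u≡19; β=3, v≡8 (mod 31); (19|31)=+1, (8|31)=+1; sign (−1)^0·+1^3·+1^2 = +1.
(a,b)_7: α=3, u≡2; β=10, v≡3 (mod 7); (2|7)=+1, (3|7)=-1; sign (−1)^0·+1^10·-1^3 = -1.
(7, -806 / ℚ) ramifies at {7, 13}: a division algebra.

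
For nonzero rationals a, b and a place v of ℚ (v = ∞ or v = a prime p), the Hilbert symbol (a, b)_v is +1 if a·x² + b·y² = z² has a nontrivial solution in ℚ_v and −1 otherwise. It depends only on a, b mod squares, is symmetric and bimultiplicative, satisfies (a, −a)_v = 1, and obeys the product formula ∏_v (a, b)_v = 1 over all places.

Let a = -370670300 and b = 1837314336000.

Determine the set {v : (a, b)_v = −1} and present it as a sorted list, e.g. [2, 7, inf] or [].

[5, 11]

(a, b) ≡ (-143, 4485) mod (ℚ^×)²; places V = {2, 3, 5, 7, 11, 13, 23, ∞}.
(a,b)_11: α=1, u≡1; β=2, v≡6 (mod 11); (1|11)=+1, (6|11)=-1; sign (−1)^0·+1^2·-1^1 = -1.
(a,b)_7: α=2, u≡4; β=0, v≡3 (mod 7); (4|7)=+1, (3|7)=-1; sign (−1)^0·+1^0·-1^2 = +1.
(a,b)_∞: sgn(-143)=−, sgn(4485)=+, so +1.
(a,b)_13: α=1, u≡8; β=1, v≡7 (mod 13); (8|13)=-1, (7|13)=-1; sign (−1)^0·-1^1·-1^1 = +1.
(a,b)_2: α=2, β=8; u≡1, v≡5 (mod 8); ε(u)ε(v)=0·0, αω(v)=2·1, βω(u)=8·0; sum ≡ 0  ⇒  +1.
(a,b)_3: α=0, u≡1; β=1, v≡1 (mod 3); (1|3)=+1, (1|3)=+1; sign (−1)^0·+1^1·+1^0 = +1.
(a,b)_5: α=2, u≡3; β=3, v≡3 (mod 5); (3|5)=-1, (3|5)=-1; sign (−1)^0·-1^3·-1^2 = -1.
(a,b)_23: α=2, u≡18; β=3, v≡5 (mod 23); (18|23)=+1, (5|23)=-1; sign (−1)^0·+1^3·-1^2 = +1.
Ram(-143, 4485) = {5, 11}; no ℚ_5-point on the conic.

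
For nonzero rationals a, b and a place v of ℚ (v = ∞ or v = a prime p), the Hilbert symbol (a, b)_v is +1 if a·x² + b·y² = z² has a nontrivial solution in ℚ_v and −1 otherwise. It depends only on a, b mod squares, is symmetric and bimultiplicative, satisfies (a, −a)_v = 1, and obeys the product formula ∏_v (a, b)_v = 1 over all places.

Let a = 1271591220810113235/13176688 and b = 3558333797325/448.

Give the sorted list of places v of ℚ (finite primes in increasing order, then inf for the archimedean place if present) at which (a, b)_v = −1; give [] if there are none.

[3, 29]

Mod squares: a ≡ 3045, b ≡ 165851. Check v ∈ {∞, 2, 3, 5, 7, 19, 29, 43}.
v=∞: 3045 > 0 and 165851 > 0  ⇒  (a,b)_∞ = +1.
v=43: a=43^4·(≡25), b=43^3·(≡20) mod 43; (25|43)=+1, (20|43)=-1; (−1)^{4·3·21}·(+1)^3·(-1)^4 = +1.
v=5: a=5^1·(≡4), b=5^2·(≡1) mod 5; (4|5)=+1, (1|5)=+1; (−1)^{1·2·2}·(+1)^2·(+1)^1 = +1.
v=19: a=19^4·(≡7), b=19^3·(≡8) mod 19; (7|19)=+1, (8|19)=-1; (−1)^{4·3·9}·(+1)^3·(-1)^4 = +1.
v=29: a=29^1·(≡18), b=29^1·(≡13) mod 29; (18|29)=-1, (13|29)=+1; (−1)^{1·1·14}·(-1)^1·(+1)^1 = -1.
v=3: a=3^9·(≡1), b=3^2·(≡2) mod 3; (1|3)=+1, (2|3)=-1; (−1)^{9·2·1}·(+1)^2·(-1)^9 = -1.
v=2: v_2(a)=-4, v_2(b)=-6; units ≡ 5, 3 (mod 8); ε·ε+αω+βω = 0·1+-4·1+-6·1 ≡ 0  ⇒  (a,b)_2 = +1.
v=7: a=7^-7·(≡2), b=7^-1·(≡6) mod 7; (2|7)=+1, (6|7)=-1; (−1)^{-7·-1·3}·(+1)^-1·(-1)^-7 = +1.
Ram(3045, 165851) = {3, 29}; no ℚ_3-point on the conic.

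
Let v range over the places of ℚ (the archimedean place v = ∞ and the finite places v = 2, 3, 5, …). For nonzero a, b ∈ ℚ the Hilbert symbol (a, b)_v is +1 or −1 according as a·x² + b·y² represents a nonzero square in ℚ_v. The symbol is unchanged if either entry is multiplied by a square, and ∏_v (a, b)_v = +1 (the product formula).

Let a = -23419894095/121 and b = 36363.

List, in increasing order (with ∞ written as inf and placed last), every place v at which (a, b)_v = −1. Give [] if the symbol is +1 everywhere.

(a, b) ≡ (-190095, 36363) mod (ℚ^×)²; places V = {2, 3, 5, 11, 13, 17, 19, 23, 29, 31, ∞}.
(a,b)_3: α=7, u≡1; β=1, v≡1 (mod 3); (1|3)=+1, (1|3)=+1; sign (−1)^1·+1^1·+1^7 = -1.
(a,b)_23: α=1, u≡21; β=1, v≡17 (mod 23); (21|23)=-1, (17|23)=-1; sign (−1)^1·-1^1·-1^1 = -1.
(a,b)_5: α=1, u≡1; β=0, v≡3 (mod 5); (1|5)=+1, (3|5)=-1; sign (−1)^0·+1^0·-1^1 = -1.
(a,b)_11: α=-2, u≡7; β=0, v≡8 (mod 11); (7|11)=-1, (8|11)=-1; sign (−1)^0·-1^0·-1^-2 = +1.
(a,b)_2: α=0, β=0; u≡1, v≡3 (mod 8); ε(u)ε(v)=0·1, αω(v)=0·1, βω(u)=0·0; sum ≡ 0  ⇒  +1.
(a,b)_∞: sgn(-190095)=−, sgn(36363)=+, so +1.
(a,b)_31: α=0, u≡7; β=1, v≡26 (mod 31); (7|31)=+1, (26|31)=-1; sign (−1)^0·+1^1·-1^0 = +1.
(a,b)_19: α=1, u≡3; β=0, v≡16 (mod 19); (3|19)=-1, (16|19)=+1; sign (−1)^0·-1^0·+1^1 = +1.
(a,b)_17: α=0, u≡16; β=1, v≡14 (mod 17); (16|17)=+1, (14|17)=-1; sign (−1)^0·+1^1·-1^0 = +1.
(a,b)_29: α=1, u≡4; β=0, v≡26 (mod 29); (4|29)=+1, (26|29)=-1; sign (−1)^0·+1^0·-1^1 = -1.
(a,b)_13: α=2, u≡1; β=0, v≡2 (mod 13); (1|13)=+1, (2|13)=-1; sign (−1)^0·+1^0·-1^2 = +1.
Ram(-190095, 36363) = {3, 5, 23, 29}; no ℚ_3-point on the conic.

[3, 5, 23, 29]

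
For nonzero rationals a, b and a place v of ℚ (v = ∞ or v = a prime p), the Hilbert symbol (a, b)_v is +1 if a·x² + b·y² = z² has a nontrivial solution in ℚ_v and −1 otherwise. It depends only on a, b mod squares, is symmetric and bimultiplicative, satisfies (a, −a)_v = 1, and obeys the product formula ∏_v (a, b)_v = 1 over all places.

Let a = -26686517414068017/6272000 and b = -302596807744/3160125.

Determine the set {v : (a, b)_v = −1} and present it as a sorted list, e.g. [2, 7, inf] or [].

Mod squares: a ≡ -17765, b ≡ -5. Check v ∈ {∞, 2, 3, 5, 7, 11, 17, 19, 31, 47, 53}.
v=3: a=3^4·(≡1), b=3^-2·(≡1) mod 3; (1|3)=+1, (1|3)=+1; (−1)^{4·-2·1}·(+1)^-2·(+1)^4 = +1.
v=11: a=11^3·(≡7), b=11^2·(≡7) mod 11; (7|11)=-1, (7|11)=-1; (−1)^{3·2·5}·(-1)^2·(-1)^3 = -1.
v=5: a=5^-3·(≡3), b=5^-3·(≡1) mod 5; (3|5)=-1, (1|5)=+1; (−1)^{-3·-3·2}·(-1)^-3·(+1)^-3 = -1.
v=31: a=31^2·(≡27), b=31^0·(≡26) mod 31; (27|31)=-1, (26|31)=-1; (−1)^{2·0·15}·(-1)^0·(-1)^2 = +1.
v=47: a=47^2·(≡34), b=47^2·(≡37) mod 47; (34|47)=+1, (37|47)=+1; (−1)^{2·2·23}·(+1)^2·(+1)^2 = +1.
v=2: v_2(a)=-10, v_2(b)=6; units ≡ 3, 3 (mod 8); ε·ε+αω+βω = 1·1+-10·1+6·1 ≡ 1  ⇒  (a,b)_2 = -1.
v=17: a=17^1·(≡13), b=17^0·(≡11) mod 17; (13|17)=+1, (11|17)=-1; (−1)^{1·0·8}·(+1)^0·(-1)^1 = -1.
v=∞: -17765 < 0 and -5 < 0  ⇒  (a,b)_∞ = -1.
v=19: a=19^3·(≡15), b=19^2·(≡14) mod 19; (15|19)=-1, (14|19)=-1; (−1)^{3·2·9}·(-1)^2·(-1)^3 = -1.
v=7: a=7^-2·(≡1), b=7^2·(≡1) mod 7; (1|7)=+1, (1|7)=+1; (−1)^{-2·2·3}·(+1)^2·(+1)^-2 = +1.
v=53: a=53^0·(≡1), b=53^-2·(≡22) mod 53; (1|53)=+1, (22|53)=-1; (−1)^{0·-2·26}·(+1)^-2·(-1)^0 = +1.
Ram(-17765, -5) = {2, 5, 11, 17, 19, ∞}; no ℚ_2-point on the conic.

[2, 5, 11, 17, 19, inf]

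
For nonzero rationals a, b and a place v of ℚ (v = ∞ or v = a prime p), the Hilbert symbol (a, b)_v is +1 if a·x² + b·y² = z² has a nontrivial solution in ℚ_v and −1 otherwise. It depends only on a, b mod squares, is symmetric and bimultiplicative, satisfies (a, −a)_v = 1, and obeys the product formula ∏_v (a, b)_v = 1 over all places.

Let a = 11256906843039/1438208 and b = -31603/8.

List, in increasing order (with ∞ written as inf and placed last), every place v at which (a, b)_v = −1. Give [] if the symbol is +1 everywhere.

[2, 17]

(a, b) ≡ (78, -374) mod (ℚ^×)²; places V = {2, 3, 11, 13, 17, 53, ∞}.
(a,b)_17: α=4, u≡14; β=1, v≡12 (mod 17); (14|17)=-1, (12|17)=-1; sign (−1)^0·-1^1·-1^4 = -1.
(a,b)_2: α=-9, β=-3; u≡7, v≡5 (mod 8); ε(u)ε(v)=1·0, αω(v)=-9·1, βω(u)=-3·0; sum ≡ 1  ⇒  -1.
(a,b)_∞: sgn(78)=+, sgn(-374)=−, so +1.
(a,b)_3: α=1, u≡2; β=0, v≡1 (mod 3); (2|3)=-1, (1|3)=+1; sign (−1)^0·-1^0·+1^1 = +1.
(a,b)_53: α=-2, u≡13; β=0, v≡18 (mod 53); (13|53)=+1, (18|53)=-1; sign (−1)^0·+1^0·-1^-2 = +1.
(a,b)_13: α=5, u≡6; β=2, v≡1 (mod 13); (6|13)=-1, (1|13)=+1; sign (−1)^0·-1^2·+1^5 = +1.
(a,b)_11: α=2, u≡3; β=1, v≡8 (mod 11); (3|11)=+1, (8|11)=-1; sign (−1)^0·+1^1·-1^2 = +1.
|Ram(78, -374)| = 2, even; anisotropic at {2, 17}.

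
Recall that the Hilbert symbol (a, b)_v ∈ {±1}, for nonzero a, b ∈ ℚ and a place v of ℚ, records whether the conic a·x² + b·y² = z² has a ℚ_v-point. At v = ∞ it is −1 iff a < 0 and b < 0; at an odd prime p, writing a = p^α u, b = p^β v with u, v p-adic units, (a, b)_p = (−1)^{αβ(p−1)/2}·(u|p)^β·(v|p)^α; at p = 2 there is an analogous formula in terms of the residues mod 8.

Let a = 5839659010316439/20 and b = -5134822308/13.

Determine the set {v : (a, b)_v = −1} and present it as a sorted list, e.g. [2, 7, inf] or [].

[2, 3, 7, 13]

(a, b) ≡ (1155, -429) mod (ℚ^×)²; places V = {2, 3, 5, 7, 11, 13, 19, ∞}.
(a,b)_19: α=2, u≡18; β=0, v≡18 (mod 19); (18|19)=-1, (18|19)=-1; sign (−1)^0·-1^0·-1^2 = +1.
(a,b)_2: α=-2, β=2; u≡3, v≡3 (mod 8); ε(u)ε(v)=1·1, αω(v)=-2·1, βω(u)=2·1; sum ≡ 1  ⇒  -1.
(a,b)_7: α=1, u≡1; β=2, v≡3 (mod 7); (1|7)=+1, (3|7)=-1; sign (−1)^0·+1^2·-1^1 = -1.
(a,b)_5: α=-1, u≡1; β=0, v≡4 (mod 5); (1|5)=+1, (4|5)=+1; sign (−1)^0·+1^0·+1^-1 = +1.
(a,b)_13: α=0, u≡5; β=-1, v≡8 (mod 13); (5|13)=-1, (8|13)=-1; sign (−1)^0·-1^-1·-1^0 = -1.
(a,b)_11: α=5, u≡7; β=3, v≡4 (mod 11); (7|11)=-1, (4|11)=+1; sign (−1)^1·-1^3·+1^5 = +1.
(a,b)_∞: sgn(1155)=+, sgn(-429)=−, so +1.
(a,b)_3: α=15, u≡1; β=9, v≡1 (mod 3); (1|3)=+1, (1|3)=+1; sign (−1)^1·+1^9·+1^15 = -1.
Ram(1155, -429) = {2, 3, 7, 13}; no ℚ_2-point on the conic.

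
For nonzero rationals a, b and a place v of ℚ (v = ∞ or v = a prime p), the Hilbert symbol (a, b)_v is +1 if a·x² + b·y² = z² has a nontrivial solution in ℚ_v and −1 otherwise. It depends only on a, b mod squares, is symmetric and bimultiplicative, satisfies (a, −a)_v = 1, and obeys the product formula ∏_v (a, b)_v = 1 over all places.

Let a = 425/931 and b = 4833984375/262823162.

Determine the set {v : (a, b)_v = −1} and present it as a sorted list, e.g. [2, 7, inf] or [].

[5, 17]

(a, b) ≡ (323, 817190) mod (ℚ^×)²; places V = {2, 3, 5, 7, 11, 17, 19, 23, ∞}.
(a,b)_5: α=2, u≡2; β=11, v≡2 (mod 5); (2|5)=-1, (2|5)=-1; sign (−1)^0·-1^11·-1^2 = -1.
(a,b)_17: α=1, u≡15; β=-1, v≡10 (mod 17); (15|17)=+1, (10|17)=-1; sign (−1)^0·+1^-1·-1^1 = -1.
(a,b)_19: α=-1, u≡11; β=-3, v≡18 (mod 19); (11|19)=+1, (18|19)=-1; sign (−1)^1·+1^-3·-1^-1 = +1.
(a,b)_2: α=0, β=-1; u≡3, v≡3 (mod 8); ε(u)ε(v)=1·1, αω(v)=0·1, βω(u)=-1·1; sum ≡ 0  ⇒  +1.
(a,b)_11: α=0, u≡1; β=1, v≡7 (mod 11); (1|11)=+1, (7|11)=-1; sign (−1)^0·+1^1·-1^0 = +1.
(a,b)_3: α=0, u≡2; β=2, v≡2 (mod 3); (2|3)=-1, (2|3)=-1; sign (−1)^0·-1^2·-1^0 = +1.
(a,b)_∞: sgn(323)=+, sgn(817190)=+, so +1.
(a,b)_23: α=0, u≡1; β=-1, v≡4 (mod 23); (1|23)=+1, (4|23)=+1; sign (−1)^0·+1^-1·+1^0 = +1.
(a,b)_7: α=-2, u≡1; β=-2, v≡5 (mod 7); (1|7)=+1, (5|7)=-1; sign (−1)^0·+1^-2·-1^-2 = +1.
Ram(323, 817190) = {5, 17}; no ℚ_5-point on the conic.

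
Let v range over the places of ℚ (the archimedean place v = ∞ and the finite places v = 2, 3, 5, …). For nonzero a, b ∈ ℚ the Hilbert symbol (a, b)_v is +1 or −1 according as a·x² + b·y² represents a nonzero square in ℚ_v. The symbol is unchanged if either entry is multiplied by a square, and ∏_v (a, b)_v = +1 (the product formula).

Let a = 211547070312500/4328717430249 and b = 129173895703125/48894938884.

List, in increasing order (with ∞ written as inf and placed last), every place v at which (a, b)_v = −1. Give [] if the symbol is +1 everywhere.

Mod squares: a ≡ 32045, b ≡ 493. Check v ∈ {∞, 2, 3, 5, 7, 11, 13, 17, 19, 23, 29}.
v=19: a=19^-2·(≡11), b=19^-2·(≡12) mod 19; (11|19)=+1, (12|19)=-1; (−1)^{-2·-2·9}·(+1)^-2·(-1)^-2 = +1.
v=29: a=29^1·(≡17), b=29^1·(≡27) mod 29; (17|29)=-1, (27|29)=-1; (−1)^{1·1·14}·(-1)^1·(-1)^1 = +1.
v=∞: 32045 > 0 and 493 > 0  ⇒  (a,b)_∞ = +1.
v=17: a=17^1·(≡9), b=17^1·(≡5) mod 17; (9|17)=+1, (5|17)=-1; (−1)^{1·1·8}·(+1)^1·(-1)^1 = -1.
v=23: a=23^-6·(≡9), b=23^-4·(≡5) mod 23; (9|23)=+1, (5|23)=-1; (−1)^{-6·-4·11}·(+1)^-4·(-1)^-6 = +1.
v=11: a=11^0·(≡7), b=11^-2·(≡3) mod 11; (7|11)=-1, (3|11)=+1; (−1)^{0·-2·5}·(-1)^-2·(+1)^0 = +1.
v=5: a=5^11·(≡1), b=5^8·(≡2) mod 5; (1|5)=+1, (2|5)=-1; (−1)^{11·8·2}·(+1)^8·(-1)^11 = -1.
v=7: a=7^0·(≡3), b=7^2·(≡6) mod 7; (3|7)=-1, (6|7)=-1; (−1)^{0·2·3}·(-1)^2·(-1)^0 = +1.
v=3: a=3^-4·(≡2), b=3^4·(≡1) mod 3; (2|3)=-1, (1|3)=+1; (−1)^{-4·4·1}·(-1)^4·(+1)^-4 = +1.
v=13: a=13^3·(≡5), b=13^2·(≡4) mod 13; (5|13)=-1, (4|13)=+1; (−1)^{3·2·6}·(-1)^2·(+1)^3 = +1.
v=2: v_2(a)=2, v_2(b)=-2; units ≡ 5, 5 (mod 8); ε·ε+αω+βω = 0·0+2·1+-2·1 ≡ 0  ⇒  (a,b)_2 = +1.
(32045, 493 / ℚ) ramifies at {5, 17}: a division algebra.

[5, 17]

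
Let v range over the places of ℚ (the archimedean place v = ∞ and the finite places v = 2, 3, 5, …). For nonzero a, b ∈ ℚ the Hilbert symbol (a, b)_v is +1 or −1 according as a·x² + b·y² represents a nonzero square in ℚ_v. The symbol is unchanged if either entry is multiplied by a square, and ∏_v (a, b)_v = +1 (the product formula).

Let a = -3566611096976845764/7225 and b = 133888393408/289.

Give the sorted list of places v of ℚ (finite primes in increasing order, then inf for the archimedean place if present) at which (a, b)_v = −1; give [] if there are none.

[2, 23]

(a, b) ≡ (-161, 667) mod (ℚ^×)²; places V = {2, 3, 5, 7, 11, 17, 23, 29, ∞}.
(a,b)_2: α=2, β=6; u≡7, v≡3 (mod 8); ε(u)ε(v)=1·1, αω(v)=2·1, βω(u)=6·0; sum ≡ 1  ⇒  -1.
(a,b)_3: α=4, u≡1; β=0, v≡1 (mod 3); (1|3)=+1, (1|3)=+1; sign (−1)^0·+1^0·+1^4 = +1.
(a,b)_∞: sgn(-161)=−, sgn(667)=+, so +1.
(a,b)_23: α=5, u≡13; β=3, v≡8 (mod 23); (13|23)=+1, (8|23)=+1; sign (−1)^1·+1^3·+1^5 = -1.
(a,b)_11: α=2, u≡4; β=2, v≡6 (mod 11); (4|11)=+1, (6|11)=-1; sign (−1)^0·+1^2·-1^2 = +1.
(a,b)_7: α=5, u≡5; β=2, v≡1 (mod 7); (5|7)=-1, (1|7)=+1; sign (−1)^0·-1^2·+1^5 = +1.
(a,b)_5: α=-2, u≡4; β=0, v≡2 (mod 5); (4|5)=+1, (2|5)=-1; sign (−1)^0·+1^0·-1^-2 = +1.
(a,b)_29: α=2, u≡23; β=1, v≡28 (mod 29); (23|29)=+1, (28|29)=+1; sign (−1)^0·+1^1·+1^2 = +1.
(a,b)_17: α=-2, u≡16; β=-2, v≡9 (mod 17); (16|17)=+1, (9|17)=+1; sign (−1)^0·+1^-2·+1^-2 = +1.
|Ram(-161, 667)| = 2, even; anisotropic at {2, 23}.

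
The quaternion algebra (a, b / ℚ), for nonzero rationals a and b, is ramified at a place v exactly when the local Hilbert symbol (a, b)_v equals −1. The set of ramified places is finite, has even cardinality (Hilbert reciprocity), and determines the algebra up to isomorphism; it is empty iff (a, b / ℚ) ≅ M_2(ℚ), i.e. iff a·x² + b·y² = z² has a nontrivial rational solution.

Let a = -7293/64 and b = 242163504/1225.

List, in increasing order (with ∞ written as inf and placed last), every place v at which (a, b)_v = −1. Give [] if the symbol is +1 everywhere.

[2, 3, 13, 17]

(a, b) ≡ (-7293, 11) mod (ℚ^×)²; places V = {2, 3, 5, 7, 11, 13, 17, 23, ∞}.
(a,b)_13: α=1, u≡2; β=0, v≡8 (mod 13); (2|13)=-1, (8|13)=-1; sign (−1)^0·-1^0·-1^1 = -1.
(a,b)_2: α=-6, β=4; u≡3, v≡3 (mod 8); ε(u)ε(v)=1·1, αω(v)=-6·1, βω(u)=4·1; sum ≡ 1  ⇒  -1.
(a,b)_5: α=0, u≡3; β=-2, v≡1 (mod 5); (3|5)=-1, (1|5)=+1; sign (−1)^0·-1^-2·+1^0 = +1.
(a,b)_7: α=0, u≡1; β=-2, v≡4 (mod 7); (1|7)=+1, (4|7)=+1; sign (−1)^0·+1^-2·+1^0 = +1.
(a,b)_∞: sgn(-7293)=−, sgn(11)=+, so +1.
(a,b)_23: α=0, u≡5; β=2, v≡5 (mod 23); (5|23)=-1, (5|23)=-1; sign (−1)^0·-1^2·-1^0 = +1.
(a,b)_17: α=1, u≡1; β=2, v≡6 (mod 17); (1|17)=+1, (6|17)=-1; sign (−1)^0·+1^2·-1^1 = -1.
(a,b)_11: α=1, u≡7; β=1, v≡9 (mod 11); (7|11)=-1, (9|11)=+1; sign (−1)^1·-1^1·+1^1 = +1.
(a,b)_3: α=1, u≡2; β=2, v≡2 (mod 3); (2|3)=-1, (2|3)=-1; sign (−1)^0·-1^2·-1^1 = -1.
Ram(-7293, 11) = {2, 3, 13, 17}; no ℚ_2-point on the conic.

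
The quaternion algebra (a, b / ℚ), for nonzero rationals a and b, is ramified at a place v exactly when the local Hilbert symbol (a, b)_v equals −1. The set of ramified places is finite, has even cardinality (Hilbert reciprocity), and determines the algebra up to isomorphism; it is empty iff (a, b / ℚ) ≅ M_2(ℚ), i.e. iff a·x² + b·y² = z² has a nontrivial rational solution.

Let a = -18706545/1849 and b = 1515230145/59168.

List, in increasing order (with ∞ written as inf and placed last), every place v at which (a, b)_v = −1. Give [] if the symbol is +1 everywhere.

[5, 11, 13, 19]

Mod squares: a ≡ -230945, b ≡ 461890. Check v ∈ {∞, 2, 3, 5, 11, 13, 17, 19, 43}.
v=∞: -230945 < 0 and 461890 > 0  ⇒  (a,b)_∞ = +1.
v=5: a=5^1·(≡4), b=5^1·(≡3) mod 5; (4|5)=+1, (3|5)=-1; (−1)^{1·1·2}·(+1)^1·(-1)^1 = -1.
v=17: a=17^1·(≡15), b=17^1·(≡4) mod 17; (15|17)=+1, (4|17)=+1; (−1)^{1·1·8}·(+1)^1·(+1)^1 = +1.
v=43: a=43^-2·(≡3), b=43^-2·(≡26) mod 43; (3|43)=-1, (26|43)=-1; (−1)^{-2·-2·21}·(-1)^-2·(-1)^-2 = +1.
v=13: a=13^1·(≡6), b=13^1·(≡10) mod 13; (6|13)=-1, (10|13)=+1; (−1)^{1·1·6}·(-1)^1·(+1)^1 = -1.
v=3: a=3^4·(≡1), b=3^8·(≡1) mod 3; (1|3)=+1, (1|3)=+1; (−1)^{4·8·1}·(+1)^8·(+1)^4 = +1.
v=11: a=11^1·(≡5), b=11^1·(≡9) mod 11; (5|11)=+1, (9|11)=+1; (−1)^{1·1·5}·(+1)^1·(+1)^1 = -1.
v=19: a=19^1·(≡1), b=19^1·(≡4) mod 19; (1|19)=+1, (4|19)=+1; (−1)^{1·1·9}·(+1)^1·(+1)^1 = -1.
v=2: v_2(a)=0, v_2(b)=-5; units ≡ 7, 1 (mod 8); ε·ε+αω+βω = 1·0+0·0+-5·0 ≡ 0  ⇒  (a,b)_2 = +1.
(-230945, 461890 / ℚ) ramifies at {5, 11, 13, 19}: a division algebra.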